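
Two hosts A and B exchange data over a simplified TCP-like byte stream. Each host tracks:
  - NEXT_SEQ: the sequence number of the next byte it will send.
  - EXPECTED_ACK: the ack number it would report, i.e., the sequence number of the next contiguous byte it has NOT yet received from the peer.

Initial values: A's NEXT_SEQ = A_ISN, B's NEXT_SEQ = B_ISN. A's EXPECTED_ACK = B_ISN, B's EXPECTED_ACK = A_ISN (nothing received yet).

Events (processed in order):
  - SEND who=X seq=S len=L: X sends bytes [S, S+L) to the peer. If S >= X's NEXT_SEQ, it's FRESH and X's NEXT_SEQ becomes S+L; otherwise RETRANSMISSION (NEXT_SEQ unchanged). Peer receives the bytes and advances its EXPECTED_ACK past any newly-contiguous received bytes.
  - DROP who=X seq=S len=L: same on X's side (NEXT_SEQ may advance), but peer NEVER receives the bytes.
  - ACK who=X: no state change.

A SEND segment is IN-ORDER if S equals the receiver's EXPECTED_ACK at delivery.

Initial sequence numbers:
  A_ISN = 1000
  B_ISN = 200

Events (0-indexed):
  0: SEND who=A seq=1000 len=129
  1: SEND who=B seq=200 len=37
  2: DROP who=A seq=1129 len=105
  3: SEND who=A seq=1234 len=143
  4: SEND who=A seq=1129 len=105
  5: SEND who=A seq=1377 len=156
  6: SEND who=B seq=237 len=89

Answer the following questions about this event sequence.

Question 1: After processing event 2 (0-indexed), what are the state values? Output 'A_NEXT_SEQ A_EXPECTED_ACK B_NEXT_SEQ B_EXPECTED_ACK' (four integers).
After event 0: A_seq=1129 A_ack=200 B_seq=200 B_ack=1129
After event 1: A_seq=1129 A_ack=237 B_seq=237 B_ack=1129
After event 2: A_seq=1234 A_ack=237 B_seq=237 B_ack=1129

1234 237 237 1129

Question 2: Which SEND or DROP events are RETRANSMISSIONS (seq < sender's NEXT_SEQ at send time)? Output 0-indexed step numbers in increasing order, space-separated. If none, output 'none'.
Answer: 4

Derivation:
Step 0: SEND seq=1000 -> fresh
Step 1: SEND seq=200 -> fresh
Step 2: DROP seq=1129 -> fresh
Step 3: SEND seq=1234 -> fresh
Step 4: SEND seq=1129 -> retransmit
Step 5: SEND seq=1377 -> fresh
Step 6: SEND seq=237 -> fresh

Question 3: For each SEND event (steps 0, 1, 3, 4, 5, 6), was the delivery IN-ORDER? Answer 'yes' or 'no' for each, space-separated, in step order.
Answer: yes yes no yes yes yes

Derivation:
Step 0: SEND seq=1000 -> in-order
Step 1: SEND seq=200 -> in-order
Step 3: SEND seq=1234 -> out-of-order
Step 4: SEND seq=1129 -> in-order
Step 5: SEND seq=1377 -> in-order
Step 6: SEND seq=237 -> in-order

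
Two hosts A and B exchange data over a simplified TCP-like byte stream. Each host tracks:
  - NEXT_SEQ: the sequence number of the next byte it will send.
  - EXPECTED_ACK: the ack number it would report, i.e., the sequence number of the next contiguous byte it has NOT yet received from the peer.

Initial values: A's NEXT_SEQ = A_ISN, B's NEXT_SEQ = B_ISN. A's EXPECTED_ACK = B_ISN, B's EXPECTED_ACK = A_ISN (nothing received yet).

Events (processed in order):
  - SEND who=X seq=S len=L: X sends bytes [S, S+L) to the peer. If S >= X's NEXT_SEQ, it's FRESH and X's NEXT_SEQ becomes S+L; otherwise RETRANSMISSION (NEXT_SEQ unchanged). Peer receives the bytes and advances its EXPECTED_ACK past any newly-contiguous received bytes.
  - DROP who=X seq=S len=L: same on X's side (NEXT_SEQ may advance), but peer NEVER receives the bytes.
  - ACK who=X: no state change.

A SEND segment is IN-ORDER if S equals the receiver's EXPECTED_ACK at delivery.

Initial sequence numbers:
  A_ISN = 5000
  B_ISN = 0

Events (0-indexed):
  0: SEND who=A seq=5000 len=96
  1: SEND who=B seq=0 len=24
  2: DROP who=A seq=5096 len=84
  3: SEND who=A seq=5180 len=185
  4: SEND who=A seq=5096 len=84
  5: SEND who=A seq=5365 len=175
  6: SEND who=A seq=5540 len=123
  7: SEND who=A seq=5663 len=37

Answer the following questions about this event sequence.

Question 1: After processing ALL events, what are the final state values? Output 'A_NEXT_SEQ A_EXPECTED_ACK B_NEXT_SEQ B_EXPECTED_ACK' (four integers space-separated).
Answer: 5700 24 24 5700

Derivation:
After event 0: A_seq=5096 A_ack=0 B_seq=0 B_ack=5096
After event 1: A_seq=5096 A_ack=24 B_seq=24 B_ack=5096
After event 2: A_seq=5180 A_ack=24 B_seq=24 B_ack=5096
After event 3: A_seq=5365 A_ack=24 B_seq=24 B_ack=5096
After event 4: A_seq=5365 A_ack=24 B_seq=24 B_ack=5365
After event 5: A_seq=5540 A_ack=24 B_seq=24 B_ack=5540
After event 6: A_seq=5663 A_ack=24 B_seq=24 B_ack=5663
After event 7: A_seq=5700 A_ack=24 B_seq=24 B_ack=5700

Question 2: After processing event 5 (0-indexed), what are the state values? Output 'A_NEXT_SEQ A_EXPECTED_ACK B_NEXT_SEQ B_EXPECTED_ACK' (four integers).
After event 0: A_seq=5096 A_ack=0 B_seq=0 B_ack=5096
After event 1: A_seq=5096 A_ack=24 B_seq=24 B_ack=5096
After event 2: A_seq=5180 A_ack=24 B_seq=24 B_ack=5096
After event 3: A_seq=5365 A_ack=24 B_seq=24 B_ack=5096
After event 4: A_seq=5365 A_ack=24 B_seq=24 B_ack=5365
After event 5: A_seq=5540 A_ack=24 B_seq=24 B_ack=5540

5540 24 24 5540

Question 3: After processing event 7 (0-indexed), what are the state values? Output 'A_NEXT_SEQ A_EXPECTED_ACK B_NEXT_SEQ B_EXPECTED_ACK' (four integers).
After event 0: A_seq=5096 A_ack=0 B_seq=0 B_ack=5096
After event 1: A_seq=5096 A_ack=24 B_seq=24 B_ack=5096
After event 2: A_seq=5180 A_ack=24 B_seq=24 B_ack=5096
After event 3: A_seq=5365 A_ack=24 B_seq=24 B_ack=5096
After event 4: A_seq=5365 A_ack=24 B_seq=24 B_ack=5365
After event 5: A_seq=5540 A_ack=24 B_seq=24 B_ack=5540
After event 6: A_seq=5663 A_ack=24 B_seq=24 B_ack=5663
After event 7: A_seq=5700 A_ack=24 B_seq=24 B_ack=5700

5700 24 24 5700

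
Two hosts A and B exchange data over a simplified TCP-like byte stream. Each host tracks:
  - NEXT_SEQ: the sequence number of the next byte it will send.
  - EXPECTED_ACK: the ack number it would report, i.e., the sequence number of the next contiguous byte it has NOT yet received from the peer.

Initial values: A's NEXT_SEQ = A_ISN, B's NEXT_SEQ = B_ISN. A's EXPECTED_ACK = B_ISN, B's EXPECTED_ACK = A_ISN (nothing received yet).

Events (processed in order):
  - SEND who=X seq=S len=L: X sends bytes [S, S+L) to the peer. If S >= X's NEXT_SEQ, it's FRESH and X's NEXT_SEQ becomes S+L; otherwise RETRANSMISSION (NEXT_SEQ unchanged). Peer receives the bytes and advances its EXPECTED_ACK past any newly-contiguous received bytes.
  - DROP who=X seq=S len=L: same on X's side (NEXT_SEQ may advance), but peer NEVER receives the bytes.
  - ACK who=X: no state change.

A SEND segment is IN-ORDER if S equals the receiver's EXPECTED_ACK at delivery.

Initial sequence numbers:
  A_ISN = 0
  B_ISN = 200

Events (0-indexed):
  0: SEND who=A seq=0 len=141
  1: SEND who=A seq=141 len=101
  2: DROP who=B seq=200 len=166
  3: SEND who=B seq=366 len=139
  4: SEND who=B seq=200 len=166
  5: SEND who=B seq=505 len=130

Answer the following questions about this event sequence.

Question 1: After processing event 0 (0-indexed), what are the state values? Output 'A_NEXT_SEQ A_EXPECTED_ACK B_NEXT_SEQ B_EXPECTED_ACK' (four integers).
After event 0: A_seq=141 A_ack=200 B_seq=200 B_ack=141

141 200 200 141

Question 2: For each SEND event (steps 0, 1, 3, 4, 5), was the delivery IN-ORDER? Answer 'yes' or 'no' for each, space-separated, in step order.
Step 0: SEND seq=0 -> in-order
Step 1: SEND seq=141 -> in-order
Step 3: SEND seq=366 -> out-of-order
Step 4: SEND seq=200 -> in-order
Step 5: SEND seq=505 -> in-order

Answer: yes yes no yes yes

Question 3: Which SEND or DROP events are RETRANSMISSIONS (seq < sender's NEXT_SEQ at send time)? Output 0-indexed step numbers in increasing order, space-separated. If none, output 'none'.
Step 0: SEND seq=0 -> fresh
Step 1: SEND seq=141 -> fresh
Step 2: DROP seq=200 -> fresh
Step 3: SEND seq=366 -> fresh
Step 4: SEND seq=200 -> retransmit
Step 5: SEND seq=505 -> fresh

Answer: 4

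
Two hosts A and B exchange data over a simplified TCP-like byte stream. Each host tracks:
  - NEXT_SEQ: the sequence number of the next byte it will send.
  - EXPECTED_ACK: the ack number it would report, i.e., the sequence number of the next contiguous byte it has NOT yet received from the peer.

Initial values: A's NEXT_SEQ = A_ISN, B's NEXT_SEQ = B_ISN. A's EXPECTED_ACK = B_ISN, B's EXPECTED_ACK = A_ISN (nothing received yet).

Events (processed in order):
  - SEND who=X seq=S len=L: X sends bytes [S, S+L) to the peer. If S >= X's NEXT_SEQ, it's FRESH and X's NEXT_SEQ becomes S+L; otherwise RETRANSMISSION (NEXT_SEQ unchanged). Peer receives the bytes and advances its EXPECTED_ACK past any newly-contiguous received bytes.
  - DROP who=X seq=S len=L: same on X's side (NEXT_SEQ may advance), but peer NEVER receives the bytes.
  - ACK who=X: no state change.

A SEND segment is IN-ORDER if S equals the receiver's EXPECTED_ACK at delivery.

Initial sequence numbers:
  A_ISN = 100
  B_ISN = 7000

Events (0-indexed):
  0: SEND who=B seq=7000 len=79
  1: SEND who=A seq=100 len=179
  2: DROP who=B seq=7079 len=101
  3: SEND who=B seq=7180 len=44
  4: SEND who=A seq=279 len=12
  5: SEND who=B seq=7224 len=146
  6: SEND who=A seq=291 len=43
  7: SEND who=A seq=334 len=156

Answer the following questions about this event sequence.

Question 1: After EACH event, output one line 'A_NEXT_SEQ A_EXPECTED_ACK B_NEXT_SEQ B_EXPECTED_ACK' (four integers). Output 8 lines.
100 7079 7079 100
279 7079 7079 279
279 7079 7180 279
279 7079 7224 279
291 7079 7224 291
291 7079 7370 291
334 7079 7370 334
490 7079 7370 490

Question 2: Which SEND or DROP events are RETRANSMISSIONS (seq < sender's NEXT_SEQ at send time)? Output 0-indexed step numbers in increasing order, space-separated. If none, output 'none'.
Answer: none

Derivation:
Step 0: SEND seq=7000 -> fresh
Step 1: SEND seq=100 -> fresh
Step 2: DROP seq=7079 -> fresh
Step 3: SEND seq=7180 -> fresh
Step 4: SEND seq=279 -> fresh
Step 5: SEND seq=7224 -> fresh
Step 6: SEND seq=291 -> fresh
Step 7: SEND seq=334 -> fresh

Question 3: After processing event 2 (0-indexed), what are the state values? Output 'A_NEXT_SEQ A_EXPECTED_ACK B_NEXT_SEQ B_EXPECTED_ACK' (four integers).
After event 0: A_seq=100 A_ack=7079 B_seq=7079 B_ack=100
After event 1: A_seq=279 A_ack=7079 B_seq=7079 B_ack=279
After event 2: A_seq=279 A_ack=7079 B_seq=7180 B_ack=279

279 7079 7180 279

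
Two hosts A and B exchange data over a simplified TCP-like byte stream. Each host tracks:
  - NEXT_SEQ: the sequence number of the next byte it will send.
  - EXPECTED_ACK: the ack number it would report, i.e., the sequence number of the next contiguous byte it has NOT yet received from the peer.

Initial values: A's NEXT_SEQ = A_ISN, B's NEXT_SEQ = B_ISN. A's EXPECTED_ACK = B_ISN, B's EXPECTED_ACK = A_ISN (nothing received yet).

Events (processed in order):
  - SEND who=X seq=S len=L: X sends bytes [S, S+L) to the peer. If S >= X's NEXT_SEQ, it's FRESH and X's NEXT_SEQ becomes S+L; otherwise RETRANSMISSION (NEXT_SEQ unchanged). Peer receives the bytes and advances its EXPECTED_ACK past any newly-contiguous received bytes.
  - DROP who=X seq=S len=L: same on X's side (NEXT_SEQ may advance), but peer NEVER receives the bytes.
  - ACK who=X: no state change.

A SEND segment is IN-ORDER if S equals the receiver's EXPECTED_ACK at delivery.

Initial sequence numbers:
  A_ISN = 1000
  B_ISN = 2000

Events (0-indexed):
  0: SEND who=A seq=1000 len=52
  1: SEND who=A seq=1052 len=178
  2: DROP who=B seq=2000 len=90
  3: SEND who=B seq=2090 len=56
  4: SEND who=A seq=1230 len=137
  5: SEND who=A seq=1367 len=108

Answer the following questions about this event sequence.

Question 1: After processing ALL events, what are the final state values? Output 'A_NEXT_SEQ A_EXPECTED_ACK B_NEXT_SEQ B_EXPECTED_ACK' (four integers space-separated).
After event 0: A_seq=1052 A_ack=2000 B_seq=2000 B_ack=1052
After event 1: A_seq=1230 A_ack=2000 B_seq=2000 B_ack=1230
After event 2: A_seq=1230 A_ack=2000 B_seq=2090 B_ack=1230
After event 3: A_seq=1230 A_ack=2000 B_seq=2146 B_ack=1230
After event 4: A_seq=1367 A_ack=2000 B_seq=2146 B_ack=1367
After event 5: A_seq=1475 A_ack=2000 B_seq=2146 B_ack=1475

Answer: 1475 2000 2146 1475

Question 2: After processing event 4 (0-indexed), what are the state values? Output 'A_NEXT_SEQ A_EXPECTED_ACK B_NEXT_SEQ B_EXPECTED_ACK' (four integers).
After event 0: A_seq=1052 A_ack=2000 B_seq=2000 B_ack=1052
After event 1: A_seq=1230 A_ack=2000 B_seq=2000 B_ack=1230
After event 2: A_seq=1230 A_ack=2000 B_seq=2090 B_ack=1230
After event 3: A_seq=1230 A_ack=2000 B_seq=2146 B_ack=1230
After event 4: A_seq=1367 A_ack=2000 B_seq=2146 B_ack=1367

1367 2000 2146 1367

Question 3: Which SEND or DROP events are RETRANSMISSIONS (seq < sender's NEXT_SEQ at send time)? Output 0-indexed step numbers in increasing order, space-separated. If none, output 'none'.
Step 0: SEND seq=1000 -> fresh
Step 1: SEND seq=1052 -> fresh
Step 2: DROP seq=2000 -> fresh
Step 3: SEND seq=2090 -> fresh
Step 4: SEND seq=1230 -> fresh
Step 5: SEND seq=1367 -> fresh

Answer: none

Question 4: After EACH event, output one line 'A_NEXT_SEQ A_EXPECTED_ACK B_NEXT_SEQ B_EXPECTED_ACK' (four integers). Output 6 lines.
1052 2000 2000 1052
1230 2000 2000 1230
1230 2000 2090 1230
1230 2000 2146 1230
1367 2000 2146 1367
1475 2000 2146 1475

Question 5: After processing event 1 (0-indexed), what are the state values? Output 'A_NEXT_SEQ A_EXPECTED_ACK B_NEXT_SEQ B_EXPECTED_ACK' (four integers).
After event 0: A_seq=1052 A_ack=2000 B_seq=2000 B_ack=1052
After event 1: A_seq=1230 A_ack=2000 B_seq=2000 B_ack=1230

1230 2000 2000 1230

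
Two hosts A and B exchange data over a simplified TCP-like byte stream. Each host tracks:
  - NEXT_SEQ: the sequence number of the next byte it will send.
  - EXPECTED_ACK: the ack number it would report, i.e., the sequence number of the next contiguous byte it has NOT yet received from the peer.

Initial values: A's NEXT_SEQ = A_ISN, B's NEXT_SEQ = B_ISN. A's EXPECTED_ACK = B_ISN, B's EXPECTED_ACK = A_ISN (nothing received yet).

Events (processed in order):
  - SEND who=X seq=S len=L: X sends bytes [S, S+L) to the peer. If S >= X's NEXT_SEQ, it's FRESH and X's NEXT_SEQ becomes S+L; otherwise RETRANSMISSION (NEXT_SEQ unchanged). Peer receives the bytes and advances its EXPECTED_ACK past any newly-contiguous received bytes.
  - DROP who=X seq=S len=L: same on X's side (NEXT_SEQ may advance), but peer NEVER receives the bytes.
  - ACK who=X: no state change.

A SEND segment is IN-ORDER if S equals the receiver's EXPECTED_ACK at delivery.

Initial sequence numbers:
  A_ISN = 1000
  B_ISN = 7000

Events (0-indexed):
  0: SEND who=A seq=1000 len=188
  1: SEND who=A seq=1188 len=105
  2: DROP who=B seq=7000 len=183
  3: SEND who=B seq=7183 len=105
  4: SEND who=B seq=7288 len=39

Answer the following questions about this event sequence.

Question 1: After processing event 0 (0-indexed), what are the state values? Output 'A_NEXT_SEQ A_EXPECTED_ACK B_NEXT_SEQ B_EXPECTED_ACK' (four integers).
After event 0: A_seq=1188 A_ack=7000 B_seq=7000 B_ack=1188

1188 7000 7000 1188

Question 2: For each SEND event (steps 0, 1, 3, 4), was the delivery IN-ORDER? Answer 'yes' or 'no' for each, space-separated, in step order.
Step 0: SEND seq=1000 -> in-order
Step 1: SEND seq=1188 -> in-order
Step 3: SEND seq=7183 -> out-of-order
Step 4: SEND seq=7288 -> out-of-order

Answer: yes yes no no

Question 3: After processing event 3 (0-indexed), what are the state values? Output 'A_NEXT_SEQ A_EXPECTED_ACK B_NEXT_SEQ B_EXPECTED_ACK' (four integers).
After event 0: A_seq=1188 A_ack=7000 B_seq=7000 B_ack=1188
After event 1: A_seq=1293 A_ack=7000 B_seq=7000 B_ack=1293
After event 2: A_seq=1293 A_ack=7000 B_seq=7183 B_ack=1293
After event 3: A_seq=1293 A_ack=7000 B_seq=7288 B_ack=1293

1293 7000 7288 1293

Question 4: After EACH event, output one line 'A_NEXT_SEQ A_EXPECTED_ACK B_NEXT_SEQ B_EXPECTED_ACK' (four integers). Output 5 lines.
1188 7000 7000 1188
1293 7000 7000 1293
1293 7000 7183 1293
1293 7000 7288 1293
1293 7000 7327 1293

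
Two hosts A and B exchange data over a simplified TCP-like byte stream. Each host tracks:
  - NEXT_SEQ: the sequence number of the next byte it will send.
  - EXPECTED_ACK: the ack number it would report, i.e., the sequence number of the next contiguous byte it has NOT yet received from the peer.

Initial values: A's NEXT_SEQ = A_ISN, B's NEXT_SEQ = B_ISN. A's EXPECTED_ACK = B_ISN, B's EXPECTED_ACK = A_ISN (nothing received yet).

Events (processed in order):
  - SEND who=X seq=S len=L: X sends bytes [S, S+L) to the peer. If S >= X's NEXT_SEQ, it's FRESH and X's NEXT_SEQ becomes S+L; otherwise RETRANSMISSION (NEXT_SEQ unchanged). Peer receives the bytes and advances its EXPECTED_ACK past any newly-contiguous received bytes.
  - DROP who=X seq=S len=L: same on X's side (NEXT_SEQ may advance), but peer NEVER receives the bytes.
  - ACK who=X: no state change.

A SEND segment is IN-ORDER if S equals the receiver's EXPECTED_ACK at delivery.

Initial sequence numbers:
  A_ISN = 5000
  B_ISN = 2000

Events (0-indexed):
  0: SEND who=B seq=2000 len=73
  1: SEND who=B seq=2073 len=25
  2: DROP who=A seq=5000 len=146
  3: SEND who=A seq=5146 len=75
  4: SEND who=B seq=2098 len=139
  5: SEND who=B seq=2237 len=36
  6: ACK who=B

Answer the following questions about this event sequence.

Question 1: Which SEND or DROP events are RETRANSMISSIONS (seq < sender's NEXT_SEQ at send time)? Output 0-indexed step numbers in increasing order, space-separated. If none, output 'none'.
Answer: none

Derivation:
Step 0: SEND seq=2000 -> fresh
Step 1: SEND seq=2073 -> fresh
Step 2: DROP seq=5000 -> fresh
Step 3: SEND seq=5146 -> fresh
Step 4: SEND seq=2098 -> fresh
Step 5: SEND seq=2237 -> fresh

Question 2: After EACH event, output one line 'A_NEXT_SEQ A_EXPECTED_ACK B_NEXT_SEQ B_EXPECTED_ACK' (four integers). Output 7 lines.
5000 2073 2073 5000
5000 2098 2098 5000
5146 2098 2098 5000
5221 2098 2098 5000
5221 2237 2237 5000
5221 2273 2273 5000
5221 2273 2273 5000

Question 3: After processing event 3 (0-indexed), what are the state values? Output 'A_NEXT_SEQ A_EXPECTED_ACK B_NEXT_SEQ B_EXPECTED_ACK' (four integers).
After event 0: A_seq=5000 A_ack=2073 B_seq=2073 B_ack=5000
After event 1: A_seq=5000 A_ack=2098 B_seq=2098 B_ack=5000
After event 2: A_seq=5146 A_ack=2098 B_seq=2098 B_ack=5000
After event 3: A_seq=5221 A_ack=2098 B_seq=2098 B_ack=5000

5221 2098 2098 5000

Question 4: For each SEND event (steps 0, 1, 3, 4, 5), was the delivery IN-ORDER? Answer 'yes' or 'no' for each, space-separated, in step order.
Step 0: SEND seq=2000 -> in-order
Step 1: SEND seq=2073 -> in-order
Step 3: SEND seq=5146 -> out-of-order
Step 4: SEND seq=2098 -> in-order
Step 5: SEND seq=2237 -> in-order

Answer: yes yes no yes yes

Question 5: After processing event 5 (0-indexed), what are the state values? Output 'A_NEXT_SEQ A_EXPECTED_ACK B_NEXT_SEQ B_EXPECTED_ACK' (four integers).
After event 0: A_seq=5000 A_ack=2073 B_seq=2073 B_ack=5000
After event 1: A_seq=5000 A_ack=2098 B_seq=2098 B_ack=5000
After event 2: A_seq=5146 A_ack=2098 B_seq=2098 B_ack=5000
After event 3: A_seq=5221 A_ack=2098 B_seq=2098 B_ack=5000
After event 4: A_seq=5221 A_ack=2237 B_seq=2237 B_ack=5000
After event 5: A_seq=5221 A_ack=2273 B_seq=2273 B_ack=5000

5221 2273 2273 5000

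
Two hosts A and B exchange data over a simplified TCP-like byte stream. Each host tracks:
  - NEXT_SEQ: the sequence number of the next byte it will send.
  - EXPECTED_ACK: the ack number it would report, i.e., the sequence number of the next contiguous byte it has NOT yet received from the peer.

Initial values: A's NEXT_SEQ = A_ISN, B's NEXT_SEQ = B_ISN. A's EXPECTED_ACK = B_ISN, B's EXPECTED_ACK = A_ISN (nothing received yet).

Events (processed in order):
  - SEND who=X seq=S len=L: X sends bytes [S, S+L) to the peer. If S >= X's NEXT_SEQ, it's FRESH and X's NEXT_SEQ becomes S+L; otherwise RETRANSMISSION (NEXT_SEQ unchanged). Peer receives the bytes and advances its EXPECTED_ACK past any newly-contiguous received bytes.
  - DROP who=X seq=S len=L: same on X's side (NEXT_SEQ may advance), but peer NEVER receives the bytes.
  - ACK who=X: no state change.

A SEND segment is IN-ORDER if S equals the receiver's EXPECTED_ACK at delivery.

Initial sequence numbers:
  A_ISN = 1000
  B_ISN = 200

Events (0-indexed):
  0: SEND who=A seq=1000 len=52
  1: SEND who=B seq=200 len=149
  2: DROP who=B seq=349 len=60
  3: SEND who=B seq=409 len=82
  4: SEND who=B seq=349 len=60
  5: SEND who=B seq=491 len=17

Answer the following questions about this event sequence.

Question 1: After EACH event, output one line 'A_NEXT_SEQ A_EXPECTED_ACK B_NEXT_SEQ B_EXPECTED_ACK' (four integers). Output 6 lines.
1052 200 200 1052
1052 349 349 1052
1052 349 409 1052
1052 349 491 1052
1052 491 491 1052
1052 508 508 1052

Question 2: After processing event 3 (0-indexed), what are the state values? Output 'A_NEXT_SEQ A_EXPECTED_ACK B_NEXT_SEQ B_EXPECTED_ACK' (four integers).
After event 0: A_seq=1052 A_ack=200 B_seq=200 B_ack=1052
After event 1: A_seq=1052 A_ack=349 B_seq=349 B_ack=1052
After event 2: A_seq=1052 A_ack=349 B_seq=409 B_ack=1052
After event 3: A_seq=1052 A_ack=349 B_seq=491 B_ack=1052

1052 349 491 1052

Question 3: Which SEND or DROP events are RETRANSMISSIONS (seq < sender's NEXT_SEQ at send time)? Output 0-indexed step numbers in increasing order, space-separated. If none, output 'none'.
Answer: 4

Derivation:
Step 0: SEND seq=1000 -> fresh
Step 1: SEND seq=200 -> fresh
Step 2: DROP seq=349 -> fresh
Step 3: SEND seq=409 -> fresh
Step 4: SEND seq=349 -> retransmit
Step 5: SEND seq=491 -> fresh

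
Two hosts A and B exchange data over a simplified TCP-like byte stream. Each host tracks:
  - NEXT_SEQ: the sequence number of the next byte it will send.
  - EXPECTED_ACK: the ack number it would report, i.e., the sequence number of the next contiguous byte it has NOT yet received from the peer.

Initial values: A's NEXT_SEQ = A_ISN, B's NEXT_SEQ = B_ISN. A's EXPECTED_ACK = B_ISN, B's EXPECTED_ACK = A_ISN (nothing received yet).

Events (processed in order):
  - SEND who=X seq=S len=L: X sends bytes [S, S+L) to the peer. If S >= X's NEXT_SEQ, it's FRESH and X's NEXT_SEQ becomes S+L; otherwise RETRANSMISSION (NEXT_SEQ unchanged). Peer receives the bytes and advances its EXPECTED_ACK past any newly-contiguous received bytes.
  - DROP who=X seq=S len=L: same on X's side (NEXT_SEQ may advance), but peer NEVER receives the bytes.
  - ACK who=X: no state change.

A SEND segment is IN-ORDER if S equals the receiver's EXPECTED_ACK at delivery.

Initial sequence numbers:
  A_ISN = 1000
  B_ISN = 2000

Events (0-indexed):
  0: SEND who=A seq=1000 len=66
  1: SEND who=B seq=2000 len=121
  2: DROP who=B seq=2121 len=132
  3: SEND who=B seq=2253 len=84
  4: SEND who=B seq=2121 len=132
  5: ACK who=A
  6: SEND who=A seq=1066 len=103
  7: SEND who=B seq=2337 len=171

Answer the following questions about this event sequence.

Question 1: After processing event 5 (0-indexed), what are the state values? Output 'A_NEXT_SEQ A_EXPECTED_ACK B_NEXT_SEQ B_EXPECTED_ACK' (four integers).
After event 0: A_seq=1066 A_ack=2000 B_seq=2000 B_ack=1066
After event 1: A_seq=1066 A_ack=2121 B_seq=2121 B_ack=1066
After event 2: A_seq=1066 A_ack=2121 B_seq=2253 B_ack=1066
After event 3: A_seq=1066 A_ack=2121 B_seq=2337 B_ack=1066
After event 4: A_seq=1066 A_ack=2337 B_seq=2337 B_ack=1066
After event 5: A_seq=1066 A_ack=2337 B_seq=2337 B_ack=1066

1066 2337 2337 1066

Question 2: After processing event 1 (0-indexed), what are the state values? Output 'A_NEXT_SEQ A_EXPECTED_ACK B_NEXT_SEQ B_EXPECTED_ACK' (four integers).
After event 0: A_seq=1066 A_ack=2000 B_seq=2000 B_ack=1066
After event 1: A_seq=1066 A_ack=2121 B_seq=2121 B_ack=1066

1066 2121 2121 1066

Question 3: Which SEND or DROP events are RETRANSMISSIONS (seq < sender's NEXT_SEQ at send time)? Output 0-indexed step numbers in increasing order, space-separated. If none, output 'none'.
Step 0: SEND seq=1000 -> fresh
Step 1: SEND seq=2000 -> fresh
Step 2: DROP seq=2121 -> fresh
Step 3: SEND seq=2253 -> fresh
Step 4: SEND seq=2121 -> retransmit
Step 6: SEND seq=1066 -> fresh
Step 7: SEND seq=2337 -> fresh

Answer: 4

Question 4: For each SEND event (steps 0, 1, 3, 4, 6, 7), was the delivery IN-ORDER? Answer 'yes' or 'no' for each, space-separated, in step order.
Answer: yes yes no yes yes yes

Derivation:
Step 0: SEND seq=1000 -> in-order
Step 1: SEND seq=2000 -> in-order
Step 3: SEND seq=2253 -> out-of-order
Step 4: SEND seq=2121 -> in-order
Step 6: SEND seq=1066 -> in-order
Step 7: SEND seq=2337 -> in-order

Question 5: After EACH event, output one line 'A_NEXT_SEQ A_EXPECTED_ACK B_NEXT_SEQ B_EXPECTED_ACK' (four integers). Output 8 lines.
1066 2000 2000 1066
1066 2121 2121 1066
1066 2121 2253 1066
1066 2121 2337 1066
1066 2337 2337 1066
1066 2337 2337 1066
1169 2337 2337 1169
1169 2508 2508 1169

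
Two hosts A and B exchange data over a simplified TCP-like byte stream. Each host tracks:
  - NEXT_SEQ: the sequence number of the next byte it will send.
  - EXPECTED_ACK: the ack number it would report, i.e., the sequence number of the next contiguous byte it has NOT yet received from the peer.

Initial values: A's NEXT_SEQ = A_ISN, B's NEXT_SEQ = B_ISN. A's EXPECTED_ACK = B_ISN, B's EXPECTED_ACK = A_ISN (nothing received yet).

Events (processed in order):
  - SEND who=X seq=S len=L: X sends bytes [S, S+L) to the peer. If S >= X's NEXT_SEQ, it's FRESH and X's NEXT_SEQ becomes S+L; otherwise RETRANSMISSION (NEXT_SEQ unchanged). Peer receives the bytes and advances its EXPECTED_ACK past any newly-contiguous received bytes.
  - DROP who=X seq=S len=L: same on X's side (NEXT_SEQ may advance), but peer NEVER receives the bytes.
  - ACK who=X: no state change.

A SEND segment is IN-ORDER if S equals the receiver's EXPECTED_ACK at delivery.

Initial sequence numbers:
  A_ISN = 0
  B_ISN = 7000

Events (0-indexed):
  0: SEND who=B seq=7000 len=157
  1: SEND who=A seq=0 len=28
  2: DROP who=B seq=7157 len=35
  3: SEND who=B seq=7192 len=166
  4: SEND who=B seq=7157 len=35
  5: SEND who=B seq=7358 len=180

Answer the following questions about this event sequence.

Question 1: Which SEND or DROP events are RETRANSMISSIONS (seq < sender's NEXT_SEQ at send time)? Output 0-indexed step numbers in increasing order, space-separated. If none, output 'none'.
Answer: 4

Derivation:
Step 0: SEND seq=7000 -> fresh
Step 1: SEND seq=0 -> fresh
Step 2: DROP seq=7157 -> fresh
Step 3: SEND seq=7192 -> fresh
Step 4: SEND seq=7157 -> retransmit
Step 5: SEND seq=7358 -> fresh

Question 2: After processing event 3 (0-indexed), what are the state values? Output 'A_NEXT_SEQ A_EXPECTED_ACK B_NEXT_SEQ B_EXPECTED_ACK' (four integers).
After event 0: A_seq=0 A_ack=7157 B_seq=7157 B_ack=0
After event 1: A_seq=28 A_ack=7157 B_seq=7157 B_ack=28
After event 2: A_seq=28 A_ack=7157 B_seq=7192 B_ack=28
After event 3: A_seq=28 A_ack=7157 B_seq=7358 B_ack=28

28 7157 7358 28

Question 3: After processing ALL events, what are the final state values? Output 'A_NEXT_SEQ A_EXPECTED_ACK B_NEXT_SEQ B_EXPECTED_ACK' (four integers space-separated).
Answer: 28 7538 7538 28

Derivation:
After event 0: A_seq=0 A_ack=7157 B_seq=7157 B_ack=0
After event 1: A_seq=28 A_ack=7157 B_seq=7157 B_ack=28
After event 2: A_seq=28 A_ack=7157 B_seq=7192 B_ack=28
After event 3: A_seq=28 A_ack=7157 B_seq=7358 B_ack=28
After event 4: A_seq=28 A_ack=7358 B_seq=7358 B_ack=28
After event 5: A_seq=28 A_ack=7538 B_seq=7538 B_ack=28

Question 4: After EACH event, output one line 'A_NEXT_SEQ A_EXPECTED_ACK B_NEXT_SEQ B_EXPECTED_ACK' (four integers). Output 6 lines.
0 7157 7157 0
28 7157 7157 28
28 7157 7192 28
28 7157 7358 28
28 7358 7358 28
28 7538 7538 28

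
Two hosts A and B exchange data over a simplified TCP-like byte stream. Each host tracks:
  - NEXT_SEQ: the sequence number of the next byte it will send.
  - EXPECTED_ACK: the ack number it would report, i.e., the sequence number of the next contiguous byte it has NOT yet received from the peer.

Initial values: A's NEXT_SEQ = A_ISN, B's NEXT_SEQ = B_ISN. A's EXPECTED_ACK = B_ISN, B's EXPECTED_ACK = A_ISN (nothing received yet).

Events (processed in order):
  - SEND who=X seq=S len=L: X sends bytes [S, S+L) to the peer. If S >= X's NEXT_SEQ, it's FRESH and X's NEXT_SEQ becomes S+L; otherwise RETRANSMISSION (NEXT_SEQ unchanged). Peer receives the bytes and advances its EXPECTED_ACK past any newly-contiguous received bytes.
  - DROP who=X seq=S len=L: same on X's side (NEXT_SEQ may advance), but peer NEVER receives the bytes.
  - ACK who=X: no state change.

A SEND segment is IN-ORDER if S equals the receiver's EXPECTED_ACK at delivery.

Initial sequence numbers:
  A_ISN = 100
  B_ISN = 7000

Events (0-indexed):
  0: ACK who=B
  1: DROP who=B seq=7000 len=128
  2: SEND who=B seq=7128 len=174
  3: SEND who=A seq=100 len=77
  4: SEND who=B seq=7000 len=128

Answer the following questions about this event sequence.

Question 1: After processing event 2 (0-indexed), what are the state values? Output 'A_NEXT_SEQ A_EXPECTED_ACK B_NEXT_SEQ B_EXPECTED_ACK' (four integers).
After event 0: A_seq=100 A_ack=7000 B_seq=7000 B_ack=100
After event 1: A_seq=100 A_ack=7000 B_seq=7128 B_ack=100
After event 2: A_seq=100 A_ack=7000 B_seq=7302 B_ack=100

100 7000 7302 100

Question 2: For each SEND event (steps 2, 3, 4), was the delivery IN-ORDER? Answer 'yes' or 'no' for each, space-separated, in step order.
Step 2: SEND seq=7128 -> out-of-order
Step 3: SEND seq=100 -> in-order
Step 4: SEND seq=7000 -> in-order

Answer: no yes yes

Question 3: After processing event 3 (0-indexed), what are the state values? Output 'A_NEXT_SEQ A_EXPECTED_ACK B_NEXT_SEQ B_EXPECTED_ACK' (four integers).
After event 0: A_seq=100 A_ack=7000 B_seq=7000 B_ack=100
After event 1: A_seq=100 A_ack=7000 B_seq=7128 B_ack=100
After event 2: A_seq=100 A_ack=7000 B_seq=7302 B_ack=100
After event 3: A_seq=177 A_ack=7000 B_seq=7302 B_ack=177

177 7000 7302 177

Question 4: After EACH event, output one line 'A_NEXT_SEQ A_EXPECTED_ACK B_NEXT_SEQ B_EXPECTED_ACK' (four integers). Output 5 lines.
100 7000 7000 100
100 7000 7128 100
100 7000 7302 100
177 7000 7302 177
177 7302 7302 177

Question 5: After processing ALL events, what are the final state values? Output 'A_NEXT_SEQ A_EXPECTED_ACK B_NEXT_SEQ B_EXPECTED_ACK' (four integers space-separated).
Answer: 177 7302 7302 177

Derivation:
After event 0: A_seq=100 A_ack=7000 B_seq=7000 B_ack=100
After event 1: A_seq=100 A_ack=7000 B_seq=7128 B_ack=100
After event 2: A_seq=100 A_ack=7000 B_seq=7302 B_ack=100
After event 3: A_seq=177 A_ack=7000 B_seq=7302 B_ack=177
After event 4: A_seq=177 A_ack=7302 B_seq=7302 B_ack=177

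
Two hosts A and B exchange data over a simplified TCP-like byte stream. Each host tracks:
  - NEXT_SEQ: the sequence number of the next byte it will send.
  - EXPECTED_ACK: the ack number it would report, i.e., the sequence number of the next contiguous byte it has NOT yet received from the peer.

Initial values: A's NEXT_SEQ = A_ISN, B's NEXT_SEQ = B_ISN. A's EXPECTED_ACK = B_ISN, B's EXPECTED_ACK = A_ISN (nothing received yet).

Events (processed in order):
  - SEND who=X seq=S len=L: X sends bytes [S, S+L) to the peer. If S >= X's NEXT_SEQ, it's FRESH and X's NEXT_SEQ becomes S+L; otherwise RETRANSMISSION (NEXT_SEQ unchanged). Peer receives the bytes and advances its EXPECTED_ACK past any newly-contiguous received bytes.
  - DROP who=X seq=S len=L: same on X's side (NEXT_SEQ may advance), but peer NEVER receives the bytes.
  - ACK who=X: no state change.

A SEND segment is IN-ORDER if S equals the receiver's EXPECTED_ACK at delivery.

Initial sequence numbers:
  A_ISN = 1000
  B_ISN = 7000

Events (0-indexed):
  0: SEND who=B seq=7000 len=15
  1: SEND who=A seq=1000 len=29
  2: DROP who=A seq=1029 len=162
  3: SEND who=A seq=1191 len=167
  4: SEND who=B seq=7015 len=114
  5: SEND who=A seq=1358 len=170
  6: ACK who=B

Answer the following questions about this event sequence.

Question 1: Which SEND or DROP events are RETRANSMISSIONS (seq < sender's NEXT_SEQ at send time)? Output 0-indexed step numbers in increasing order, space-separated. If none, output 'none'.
Step 0: SEND seq=7000 -> fresh
Step 1: SEND seq=1000 -> fresh
Step 2: DROP seq=1029 -> fresh
Step 3: SEND seq=1191 -> fresh
Step 4: SEND seq=7015 -> fresh
Step 5: SEND seq=1358 -> fresh

Answer: none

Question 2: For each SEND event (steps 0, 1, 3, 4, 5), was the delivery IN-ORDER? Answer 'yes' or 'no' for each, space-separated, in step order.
Step 0: SEND seq=7000 -> in-order
Step 1: SEND seq=1000 -> in-order
Step 3: SEND seq=1191 -> out-of-order
Step 4: SEND seq=7015 -> in-order
Step 5: SEND seq=1358 -> out-of-order

Answer: yes yes no yes no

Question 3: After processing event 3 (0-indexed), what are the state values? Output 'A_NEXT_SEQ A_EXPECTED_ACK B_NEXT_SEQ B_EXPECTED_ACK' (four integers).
After event 0: A_seq=1000 A_ack=7015 B_seq=7015 B_ack=1000
After event 1: A_seq=1029 A_ack=7015 B_seq=7015 B_ack=1029
After event 2: A_seq=1191 A_ack=7015 B_seq=7015 B_ack=1029
After event 3: A_seq=1358 A_ack=7015 B_seq=7015 B_ack=1029

1358 7015 7015 1029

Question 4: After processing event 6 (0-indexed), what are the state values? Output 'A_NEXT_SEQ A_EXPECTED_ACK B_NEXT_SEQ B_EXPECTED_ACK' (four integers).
After event 0: A_seq=1000 A_ack=7015 B_seq=7015 B_ack=1000
After event 1: A_seq=1029 A_ack=7015 B_seq=7015 B_ack=1029
After event 2: A_seq=1191 A_ack=7015 B_seq=7015 B_ack=1029
After event 3: A_seq=1358 A_ack=7015 B_seq=7015 B_ack=1029
After event 4: A_seq=1358 A_ack=7129 B_seq=7129 B_ack=1029
After event 5: A_seq=1528 A_ack=7129 B_seq=7129 B_ack=1029
After event 6: A_seq=1528 A_ack=7129 B_seq=7129 B_ack=1029

1528 7129 7129 1029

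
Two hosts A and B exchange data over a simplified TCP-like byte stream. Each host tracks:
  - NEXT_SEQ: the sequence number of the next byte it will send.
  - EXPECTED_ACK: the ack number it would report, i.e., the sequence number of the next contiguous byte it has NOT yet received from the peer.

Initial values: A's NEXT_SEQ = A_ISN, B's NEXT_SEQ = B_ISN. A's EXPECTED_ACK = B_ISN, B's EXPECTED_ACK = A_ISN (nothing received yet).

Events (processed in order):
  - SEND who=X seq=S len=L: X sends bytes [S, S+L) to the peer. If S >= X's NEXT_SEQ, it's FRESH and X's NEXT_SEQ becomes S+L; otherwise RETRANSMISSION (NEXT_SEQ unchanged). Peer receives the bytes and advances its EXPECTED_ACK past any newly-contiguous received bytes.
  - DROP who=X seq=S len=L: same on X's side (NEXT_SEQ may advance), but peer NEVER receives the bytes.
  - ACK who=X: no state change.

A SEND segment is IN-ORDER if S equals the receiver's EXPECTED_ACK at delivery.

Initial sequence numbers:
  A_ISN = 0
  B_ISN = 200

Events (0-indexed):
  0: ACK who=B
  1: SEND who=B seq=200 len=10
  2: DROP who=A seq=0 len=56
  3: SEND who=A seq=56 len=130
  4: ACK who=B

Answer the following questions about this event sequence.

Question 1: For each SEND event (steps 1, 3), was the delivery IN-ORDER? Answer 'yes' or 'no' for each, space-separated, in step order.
Step 1: SEND seq=200 -> in-order
Step 3: SEND seq=56 -> out-of-order

Answer: yes no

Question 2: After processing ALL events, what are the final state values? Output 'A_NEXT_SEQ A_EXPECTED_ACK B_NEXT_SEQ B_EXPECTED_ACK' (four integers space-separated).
Answer: 186 210 210 0

Derivation:
After event 0: A_seq=0 A_ack=200 B_seq=200 B_ack=0
After event 1: A_seq=0 A_ack=210 B_seq=210 B_ack=0
After event 2: A_seq=56 A_ack=210 B_seq=210 B_ack=0
After event 3: A_seq=186 A_ack=210 B_seq=210 B_ack=0
After event 4: A_seq=186 A_ack=210 B_seq=210 B_ack=0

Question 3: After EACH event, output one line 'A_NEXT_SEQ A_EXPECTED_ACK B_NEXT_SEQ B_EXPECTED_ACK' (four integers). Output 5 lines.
0 200 200 0
0 210 210 0
56 210 210 0
186 210 210 0
186 210 210 0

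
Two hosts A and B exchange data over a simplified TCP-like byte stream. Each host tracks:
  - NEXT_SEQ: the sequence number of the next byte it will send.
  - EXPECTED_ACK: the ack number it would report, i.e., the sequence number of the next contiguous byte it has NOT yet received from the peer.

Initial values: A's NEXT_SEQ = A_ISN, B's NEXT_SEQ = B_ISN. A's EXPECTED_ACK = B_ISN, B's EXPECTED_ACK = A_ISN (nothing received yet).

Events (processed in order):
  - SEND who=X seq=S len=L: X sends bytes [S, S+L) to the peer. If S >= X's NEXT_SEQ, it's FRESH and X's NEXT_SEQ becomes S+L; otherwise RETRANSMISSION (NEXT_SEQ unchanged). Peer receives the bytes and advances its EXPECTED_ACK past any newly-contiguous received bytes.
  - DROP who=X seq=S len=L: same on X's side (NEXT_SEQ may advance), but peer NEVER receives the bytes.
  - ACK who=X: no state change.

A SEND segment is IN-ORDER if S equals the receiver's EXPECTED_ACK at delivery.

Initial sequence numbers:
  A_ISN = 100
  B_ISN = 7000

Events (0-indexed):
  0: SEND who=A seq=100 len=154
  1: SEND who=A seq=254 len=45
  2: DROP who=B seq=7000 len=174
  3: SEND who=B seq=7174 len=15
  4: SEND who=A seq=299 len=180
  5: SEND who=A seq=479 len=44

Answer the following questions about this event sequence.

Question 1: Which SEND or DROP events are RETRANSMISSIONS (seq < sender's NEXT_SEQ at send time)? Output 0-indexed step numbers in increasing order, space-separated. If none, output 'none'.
Step 0: SEND seq=100 -> fresh
Step 1: SEND seq=254 -> fresh
Step 2: DROP seq=7000 -> fresh
Step 3: SEND seq=7174 -> fresh
Step 4: SEND seq=299 -> fresh
Step 5: SEND seq=479 -> fresh

Answer: none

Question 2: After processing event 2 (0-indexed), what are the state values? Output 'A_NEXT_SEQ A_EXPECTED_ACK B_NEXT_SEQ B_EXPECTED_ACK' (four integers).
After event 0: A_seq=254 A_ack=7000 B_seq=7000 B_ack=254
After event 1: A_seq=299 A_ack=7000 B_seq=7000 B_ack=299
After event 2: A_seq=299 A_ack=7000 B_seq=7174 B_ack=299

299 7000 7174 299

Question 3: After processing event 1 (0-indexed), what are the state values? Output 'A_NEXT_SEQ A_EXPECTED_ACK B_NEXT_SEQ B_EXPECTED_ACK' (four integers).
After event 0: A_seq=254 A_ack=7000 B_seq=7000 B_ack=254
After event 1: A_seq=299 A_ack=7000 B_seq=7000 B_ack=299

299 7000 7000 299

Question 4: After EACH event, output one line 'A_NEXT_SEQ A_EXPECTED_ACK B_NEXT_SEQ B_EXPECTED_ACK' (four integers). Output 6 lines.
254 7000 7000 254
299 7000 7000 299
299 7000 7174 299
299 7000 7189 299
479 7000 7189 479
523 7000 7189 523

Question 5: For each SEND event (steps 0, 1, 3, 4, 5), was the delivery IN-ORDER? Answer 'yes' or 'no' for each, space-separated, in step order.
Step 0: SEND seq=100 -> in-order
Step 1: SEND seq=254 -> in-order
Step 3: SEND seq=7174 -> out-of-order
Step 4: SEND seq=299 -> in-order
Step 5: SEND seq=479 -> in-order

Answer: yes yes no yes yes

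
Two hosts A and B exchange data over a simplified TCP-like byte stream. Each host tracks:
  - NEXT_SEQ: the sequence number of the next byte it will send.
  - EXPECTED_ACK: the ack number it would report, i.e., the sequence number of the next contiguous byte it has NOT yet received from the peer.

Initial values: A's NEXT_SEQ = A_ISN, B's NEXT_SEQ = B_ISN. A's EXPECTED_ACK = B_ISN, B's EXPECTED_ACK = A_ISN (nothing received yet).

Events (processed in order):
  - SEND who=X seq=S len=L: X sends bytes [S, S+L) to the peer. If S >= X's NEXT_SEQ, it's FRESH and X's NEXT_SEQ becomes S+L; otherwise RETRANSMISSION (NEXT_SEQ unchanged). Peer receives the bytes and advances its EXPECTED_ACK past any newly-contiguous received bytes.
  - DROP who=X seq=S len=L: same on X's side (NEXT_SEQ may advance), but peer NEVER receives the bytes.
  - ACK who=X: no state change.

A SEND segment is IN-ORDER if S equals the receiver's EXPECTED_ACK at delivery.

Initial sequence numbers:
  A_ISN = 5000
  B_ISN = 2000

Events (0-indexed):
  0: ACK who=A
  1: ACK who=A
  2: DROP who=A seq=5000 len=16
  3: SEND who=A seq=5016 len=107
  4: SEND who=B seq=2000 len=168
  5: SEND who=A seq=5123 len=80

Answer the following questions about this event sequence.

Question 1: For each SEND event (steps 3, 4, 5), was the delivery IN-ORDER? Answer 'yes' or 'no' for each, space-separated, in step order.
Answer: no yes no

Derivation:
Step 3: SEND seq=5016 -> out-of-order
Step 4: SEND seq=2000 -> in-order
Step 5: SEND seq=5123 -> out-of-order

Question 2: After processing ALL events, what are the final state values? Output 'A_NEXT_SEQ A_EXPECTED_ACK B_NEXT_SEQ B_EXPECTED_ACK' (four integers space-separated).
After event 0: A_seq=5000 A_ack=2000 B_seq=2000 B_ack=5000
After event 1: A_seq=5000 A_ack=2000 B_seq=2000 B_ack=5000
After event 2: A_seq=5016 A_ack=2000 B_seq=2000 B_ack=5000
After event 3: A_seq=5123 A_ack=2000 B_seq=2000 B_ack=5000
After event 4: A_seq=5123 A_ack=2168 B_seq=2168 B_ack=5000
After event 5: A_seq=5203 A_ack=2168 B_seq=2168 B_ack=5000

Answer: 5203 2168 2168 5000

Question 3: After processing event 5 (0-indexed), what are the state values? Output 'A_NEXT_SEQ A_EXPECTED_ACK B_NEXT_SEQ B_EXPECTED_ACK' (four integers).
After event 0: A_seq=5000 A_ack=2000 B_seq=2000 B_ack=5000
After event 1: A_seq=5000 A_ack=2000 B_seq=2000 B_ack=5000
After event 2: A_seq=5016 A_ack=2000 B_seq=2000 B_ack=5000
After event 3: A_seq=5123 A_ack=2000 B_seq=2000 B_ack=5000
After event 4: A_seq=5123 A_ack=2168 B_seq=2168 B_ack=5000
After event 5: A_seq=5203 A_ack=2168 B_seq=2168 B_ack=5000

5203 2168 2168 5000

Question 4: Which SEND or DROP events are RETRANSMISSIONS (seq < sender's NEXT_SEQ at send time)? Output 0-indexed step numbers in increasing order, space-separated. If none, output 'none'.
Answer: none

Derivation:
Step 2: DROP seq=5000 -> fresh
Step 3: SEND seq=5016 -> fresh
Step 4: SEND seq=2000 -> fresh
Step 5: SEND seq=5123 -> fresh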